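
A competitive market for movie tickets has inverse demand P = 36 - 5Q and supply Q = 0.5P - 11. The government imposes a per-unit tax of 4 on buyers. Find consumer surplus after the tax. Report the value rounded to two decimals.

5.10

Rewriting supply in inverse form: P = 22 + 2Q.
Without the tax, 36 - 5Q = 22 + 2Q so Q* = 2 and P* = 26.
With the tax, buyers' net willingness to pay falls by 4: (36 - 4) - 5Q = 22 + 2Q, so Q_t = 1.4286. Buyers pay P_b = 28.8571; sellers receive P_s = P_b - 4 = 24.8571.
CS = (1/2)(Q_t)(36 - P_b) = (1/2)(1.4286)(7.1429) = 5.102.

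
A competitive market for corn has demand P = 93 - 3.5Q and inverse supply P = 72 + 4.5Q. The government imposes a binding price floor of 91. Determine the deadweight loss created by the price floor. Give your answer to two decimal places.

Free-market equilibrium: 93 - 3.5Q = 72 + 4.5Q gives Q* = 2.625, P* = 83.8125.
At P = 91, buyers demand (93 - 91)/3.5 = 0.5714 while sellers would supply more, so the quantity traded is 0.5714 at price 91.
The lost-trades triangle has base Q* - 0.5714 = 2.0536 and height equal to the gap between the curves at Q = 0.5714, which is 91 - 74.5714 = 16.4286. DWL = (1/2)(2.0536)(16.4286) = 16.8686.

16.87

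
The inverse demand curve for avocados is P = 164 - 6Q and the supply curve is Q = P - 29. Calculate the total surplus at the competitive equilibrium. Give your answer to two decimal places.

1301.79

Rewriting supply in inverse form: P = 29 + Q.
Equilibrium: 164 - 6Q = 29 + Q, so Q* = 19.2857 and P* = 48.2857.
CS = (1/2)(19.2857)(115.7143) = 1115.8163 and PS = (1/2)(19.2857)(19.2857) = 185.9694, so total surplus = 1301.7857.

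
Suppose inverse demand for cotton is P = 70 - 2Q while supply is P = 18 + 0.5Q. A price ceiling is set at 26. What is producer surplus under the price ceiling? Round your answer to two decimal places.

Free-market equilibrium: 70 - 2Q = 18 + 0.5Q gives Q* = 20.8, P* = 28.4.
At the ceiling price 26, quantity supplied is (26 - 18)/0.5 = 16; supply is the short side, so Q = 16 trades at P = 26.
PS is the triangle above supply below 26: (1/2)(16)(26 - 18) = 64.

64.00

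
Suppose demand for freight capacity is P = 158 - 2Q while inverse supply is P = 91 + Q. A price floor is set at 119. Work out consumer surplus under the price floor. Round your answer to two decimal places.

380.25

Without the control, 158 - 2Q = 91 + Q so Q* = 22.3333 and P* = 113.3333.
At P = 119, buyers demand (158 - 119)/2 = 19.5 while sellers would supply more, so the quantity traded is 19.5 at price 119.
CS is the triangle under demand above 119: (1/2)(19.5)(158 - 119) = 380.25.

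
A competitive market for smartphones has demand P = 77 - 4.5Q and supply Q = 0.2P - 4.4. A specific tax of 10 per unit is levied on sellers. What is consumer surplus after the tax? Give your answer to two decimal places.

50.48

Rewriting supply in inverse form: P = 22 + 5Q.
Pre-tax equilibrium: 77 - 4.5Q = 22 + 5Q gives Q* = 5.7895, P* = 50.9474.
A tax on sellers shifts supply up by 10: 77 - 4.5Q = 22 + 5Q + 10, so Q_t = 4.7368. Buyers pay P_b = 55.6842; sellers receive P_s = P_b - 10 = 45.6842.
Consumer surplus is the triangle under demand above P_b: (1/2)(4.7368)(77 - 55.6842) = 50.4848.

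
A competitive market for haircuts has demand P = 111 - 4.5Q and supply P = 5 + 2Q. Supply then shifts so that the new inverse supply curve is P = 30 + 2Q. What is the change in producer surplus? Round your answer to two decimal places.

Initial equilibrium: Q_0 = 16.3077, P_0 = 37.6154; CS_0 = (1/2)(16.3077)(73.3846) = 598.3669, PS_0 = (1/2)(16.3077)(32.6154) = 265.9408.
New equilibrium: 111 - 4.5Q = 30 + 2Q gives Q_1 = 12.4615, P_1 = 54.9231; CS_1 = 349.4024, PS_1 = 155.2899.
Change in producer surplus = 155.2899 - 265.9408 = -110.6509.

-110.65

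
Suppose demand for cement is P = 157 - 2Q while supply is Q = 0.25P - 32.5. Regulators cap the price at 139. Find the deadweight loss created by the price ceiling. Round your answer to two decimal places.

Rewriting supply in inverse form: P = 130 + 4Q.
Without the control, 157 - 2Q = 130 + 4Q so Q* = 4.5 and P* = 148.
At the ceiling price 139, quantity supplied is (139 - 130)/4 = 2.25; supply is the short side, so Q = 2.25 trades at P = 139.
At Q = 2.25 the demand price is 152.5 and the supply price is 139. Deadweight loss is the triangle between the curves from 2.25 to 4.5: (1/2)(152.5 - 139)(4.5 - 2.25) = 15.1875.

15.19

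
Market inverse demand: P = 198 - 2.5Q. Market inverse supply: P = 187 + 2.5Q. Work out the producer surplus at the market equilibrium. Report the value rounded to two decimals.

6.05

Set 198 - 2.5Q = 187 + 2.5Q, which gives 11 = 5Q, so Q* = 2.2 and P* = 198 - 2.5(2.2) = 192.5.
Producer surplus is the triangle above supply below P*: (1/2)(2.2)(192.5 - 187) = (1/2)(2.2)(5.5) = 6.05.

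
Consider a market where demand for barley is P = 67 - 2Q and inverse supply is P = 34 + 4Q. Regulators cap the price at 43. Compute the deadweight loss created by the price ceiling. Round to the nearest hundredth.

31.69

Free-market equilibrium: 67 - 2Q = 34 + 4Q gives Q* = 5.5, P* = 56.
At the ceiling price 43, quantity supplied is (43 - 34)/4 = 2.25; supply is the short side, so Q = 2.25 trades at P = 43.
At Q = 2.25 the demand price is 62.5 and the supply price is 43. Deadweight loss is the triangle between the curves from 2.25 to 5.5: (1/2)(62.5 - 43)(5.5 - 2.25) = 31.6875.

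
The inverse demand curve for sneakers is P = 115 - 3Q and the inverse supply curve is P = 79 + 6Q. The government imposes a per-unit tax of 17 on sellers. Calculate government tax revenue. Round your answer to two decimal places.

Without the tax, 115 - 3Q = 79 + 6Q so Q* = 4 and P* = 103.
A tax on sellers shifts supply up by 17: 115 - 3Q = 79 + 6Q + 17, so Q_t = 2.1111. Buyers pay P_b = 108.6667; sellers receive P_s = P_b - 17 = 91.6667.
Tax revenue = t x Q_t = 17 x 2.1111 = 35.8889.

35.89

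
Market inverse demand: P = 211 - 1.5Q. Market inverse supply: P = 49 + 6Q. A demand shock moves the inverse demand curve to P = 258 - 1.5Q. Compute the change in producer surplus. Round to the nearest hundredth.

929.97

Initial equilibrium: Q_0 = 21.6, P_0 = 178.6; CS_0 = (1/2)(21.6)(32.4) = 349.92, PS_0 = (1/2)(21.6)(129.6) = 1399.68.
New equilibrium: 258 - 1.5Q = 49 + 6Q gives Q_1 = 27.8667, P_1 = 216.2; CS_1 = 582.4133, PS_1 = 2329.6533.
Change in producer surplus = 2329.6533 - 1399.68 = 929.9733.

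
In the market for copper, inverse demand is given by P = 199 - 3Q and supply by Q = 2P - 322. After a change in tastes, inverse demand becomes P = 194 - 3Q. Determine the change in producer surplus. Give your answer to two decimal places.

-7.24

Rewriting supply in inverse form: P = 161 + 0.5Q.
Initial equilibrium: Q_0 = 10.8571, P_0 = 166.4286; CS_0 = (1/2)(10.8571)(32.5714) = 176.8163, PS_0 = (1/2)(10.8571)(5.4286) = 29.4694.
New equilibrium: 194 - 3Q = 161 + 0.5Q gives Q_1 = 9.4286, P_1 = 165.7143; CS_1 = 133.3469, PS_1 = 22.2245.
Change in producer surplus = 22.2245 - 29.4694 = -7.2449.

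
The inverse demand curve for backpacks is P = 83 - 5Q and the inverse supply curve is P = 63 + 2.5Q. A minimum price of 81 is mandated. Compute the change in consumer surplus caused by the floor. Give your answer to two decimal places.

-17.38

Free-market equilibrium: 83 - 5Q = 63 + 2.5Q gives Q* = 2.6667, P* = 69.6667.
At the floor price 81, quantity demanded is (83 - 81)/5 = 0.4; demand is the short side, so Q = 0.4 trades at P = 81.
CS goes from (1/2)(2.6667)(13.3333) = 17.7778 to 0.4 (computed as (83 - 81)(0.4) - (1/2)(5)(0.4)^2), a change of -17.3778.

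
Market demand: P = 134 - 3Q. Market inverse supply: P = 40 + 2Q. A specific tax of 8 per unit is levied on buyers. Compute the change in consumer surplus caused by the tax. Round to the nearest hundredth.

Without the tax, 134 - 3Q = 40 + 2Q so Q* = 18.8 and P* = 77.6.
With the tax, buyers' net willingness to pay falls by 8: (134 - 8) - 3Q = 40 + 2Q, so Q_t = 17.2. Buyers pay P_b = 82.4; sellers receive P_s = P_b - 8 = 74.4.
Consumers lose the trapezoid between P* and P_b out to Q_t plus the triangle from Q_t to Q*: change in CS = 443.76 - 530.16 = -86.4.

-86.40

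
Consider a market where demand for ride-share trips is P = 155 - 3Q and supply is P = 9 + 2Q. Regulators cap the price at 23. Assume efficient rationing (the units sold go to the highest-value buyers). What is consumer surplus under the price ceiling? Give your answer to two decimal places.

Free-market equilibrium: 155 - 3Q = 9 + 2Q gives Q* = 29.2, P* = 67.4.
At P = 23, sellers supply (23 - 9)/2 = 7 while buyers want more, so the quantity traded is 7 at price 23.
The demand price at Q = 7 is 134. CS is the trapezoid between demand and 23 over [0, 7]: (1/2)[(155 - 23) + (134 - 23)](7) = 850.5.

850.50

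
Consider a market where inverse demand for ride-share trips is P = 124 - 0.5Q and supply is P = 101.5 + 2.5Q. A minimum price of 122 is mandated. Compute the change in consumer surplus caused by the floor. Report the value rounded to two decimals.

-10.06

Without the control, 124 - 0.5Q = 101.5 + 2.5Q so Q* = 7.5 and P* = 120.25.
At P = 122, buyers demand (124 - 122)/0.5 = 4 while sellers would supply more, so the quantity traded is 4 at price 122.
CS goes from (1/2)(7.5)(3.75) = 14.0625 to 4 (computed as (124 - 122)(4) - (1/2)(0.5)(4)^2), a change of -10.0625.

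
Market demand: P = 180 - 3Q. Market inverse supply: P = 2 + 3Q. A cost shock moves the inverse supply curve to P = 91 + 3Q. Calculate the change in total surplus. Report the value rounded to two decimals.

-1980.25

Initial equilibrium: Q_0 = 29.6667, P_0 = 91; CS_0 = (1/2)(29.6667)(89) = 1320.1667, PS_0 = (1/2)(29.6667)(89) = 1320.1667.
New equilibrium: 180 - 3Q = 91 + 3Q gives Q_1 = 14.8333, P_1 = 135.5; CS_1 = 330.0417, PS_1 = 330.0417.
Change in total surplus = (330.0417 + 330.0417) - (1320.1667 + 1320.1667) = -1980.25.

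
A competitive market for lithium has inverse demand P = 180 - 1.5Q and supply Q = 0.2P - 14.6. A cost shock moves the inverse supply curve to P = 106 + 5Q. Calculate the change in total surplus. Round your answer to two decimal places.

Rewriting supply in inverse form: P = 73 + 5Q.
Initial equilibrium: Q_0 = 16.4615, P_0 = 155.3077; CS_0 = (1/2)(16.4615)(24.6923) = 203.2367, PS_0 = (1/2)(16.4615)(82.3077) = 677.4556.
New equilibrium: 180 - 1.5Q = 106 + 5Q gives Q_1 = 11.3846, P_1 = 162.9231; CS_1 = 97.2071, PS_1 = 324.0237.
Change in total surplus = (97.2071 + 324.0237) - (203.2367 + 677.4556) = -459.4615.

-459.46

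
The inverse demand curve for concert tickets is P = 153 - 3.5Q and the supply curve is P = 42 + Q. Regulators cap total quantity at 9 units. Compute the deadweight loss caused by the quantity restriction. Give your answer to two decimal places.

Unrestricted equilibrium: Q* = (153 - 42)/(3.5 + 1) = 24.6667.
At Q = 9 the demand price is 153 - 3.5(9) = 121.5 and the supply price is 42 + (9) = 51.
DWL = (1/2)(gap between curves at 9) x (Q* - 9) = (1/2)(70.5)(15.6667) = 552.25.

552.25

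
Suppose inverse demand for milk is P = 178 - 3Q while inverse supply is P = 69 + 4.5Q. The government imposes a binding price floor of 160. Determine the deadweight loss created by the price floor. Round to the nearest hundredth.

273.07

Free-market equilibrium: 178 - 3Q = 69 + 4.5Q gives Q* = 14.5333, P* = 134.4.
At the floor price 160, quantity demanded is (178 - 160)/3 = 6; demand is the short side, so Q = 6 trades at P = 160.
At Q = 6 the demand price is 160 and the supply price is 96. Deadweight loss is the triangle between the curves from 6 to 14.5333: (1/2)(160 - 96)(14.5333 - 6) = 273.0667.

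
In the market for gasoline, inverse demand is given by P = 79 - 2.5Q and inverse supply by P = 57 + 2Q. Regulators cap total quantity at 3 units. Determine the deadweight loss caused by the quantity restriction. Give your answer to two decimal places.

8.03

Unrestricted equilibrium: Q* = (79 - 57)/(2.5 + 2) = 4.8889.
At Q = 3 the demand price is 79 - 2.5(3) = 71.5 and the supply price is 57 + 2(3) = 63.
DWL = (1/2)(gap between curves at 3) x (Q* - 3) = (1/2)(8.5)(1.8889) = 8.0278.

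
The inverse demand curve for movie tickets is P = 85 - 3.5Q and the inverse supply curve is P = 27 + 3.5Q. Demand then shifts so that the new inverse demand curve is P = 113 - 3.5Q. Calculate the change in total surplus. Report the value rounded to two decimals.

288.00

Initial equilibrium: Q_0 = 8.2857, P_0 = 56; CS_0 = (1/2)(8.2857)(29) = 120.1429, PS_0 = (1/2)(8.2857)(29) = 120.1429.
New equilibrium: 113 - 3.5Q = 27 + 3.5Q gives Q_1 = 12.2857, P_1 = 70; CS_1 = 264.1429, PS_1 = 264.1429.
Change in total surplus = (264.1429 + 264.1429) - (120.1429 + 120.1429) = 288.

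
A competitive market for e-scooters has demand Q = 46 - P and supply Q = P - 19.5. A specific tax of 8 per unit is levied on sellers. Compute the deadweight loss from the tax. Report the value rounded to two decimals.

16.00

Rewriting demand in inverse form: P = 46 - Q.
Rewriting supply in inverse form: P = 19.5 + Q.
Pre-tax equilibrium: 46 - Q = 19.5 + Q gives Q* = 13.25, P* = 32.75.
A tax on sellers shifts supply up by 8: 46 - Q = 19.5 + Q + 8, so Q_t = 9.25. Buyers pay P_b = 36.75; sellers receive P_s = P_b - 8 = 28.75.
Deadweight loss is the triangle between the curves from Q_t to Q*: (1/2)(13.25 - 9.25)(8) = 16.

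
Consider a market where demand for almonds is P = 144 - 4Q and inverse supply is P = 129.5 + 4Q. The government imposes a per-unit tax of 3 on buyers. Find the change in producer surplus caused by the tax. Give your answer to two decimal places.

Without the tax, 144 - 4Q = 129.5 + 4Q so Q* = 1.8125 and P* = 136.75.
With the tax, buyers' net willingness to pay falls by 3: (144 - 3) - 4Q = 129.5 + 4Q, so Q_t = 1.4375. Buyers pay P_b = 138.25; sellers receive P_s = P_b - 3 = 135.25.
PS falls from (1/2)(1.8125)(7.25) = 6.5703 to (1/2)(1.4375)(5.75) = 4.1328, a change of -2.4375.

-2.44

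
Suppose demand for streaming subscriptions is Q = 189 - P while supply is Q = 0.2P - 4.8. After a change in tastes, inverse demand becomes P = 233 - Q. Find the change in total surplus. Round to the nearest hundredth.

Rewriting demand in inverse form: P = 189 - Q.
Rewriting supply in inverse form: P = 24 + 5Q.
Initial equilibrium: Q_0 = 27.5, P_0 = 161.5; CS_0 = (1/2)(27.5)(27.5) = 378.125, PS_0 = (1/2)(27.5)(137.5) = 1890.625.
New equilibrium: 233 - Q = 24 + 5Q gives Q_1 = 34.8333, P_1 = 198.1667; CS_1 = 606.6806, PS_1 = 3033.4028.
Change in total surplus = (606.6806 + 3033.4028) - (378.125 + 1890.625) = 1371.3333.

1371.33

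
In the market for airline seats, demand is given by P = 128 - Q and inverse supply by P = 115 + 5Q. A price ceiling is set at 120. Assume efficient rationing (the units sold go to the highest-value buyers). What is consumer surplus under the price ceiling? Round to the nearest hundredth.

Without the control, 128 - Q = 115 + 5Q so Q* = 2.1667 and P* = 125.8333.
At P = 120, sellers supply (120 - 115)/5 = 1 while buyers want more, so the quantity traded is 1 at price 120.
The demand price at Q = 1 is 127. CS is the trapezoid between demand and 120 over [0, 1]: (1/2)[(128 - 120) + (127 - 120)](1) = 7.5.

7.50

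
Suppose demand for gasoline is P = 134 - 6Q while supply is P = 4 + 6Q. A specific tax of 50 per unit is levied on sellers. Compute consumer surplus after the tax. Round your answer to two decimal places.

Without the tax, 134 - 6Q = 4 + 6Q so Q* = 10.8333 and P* = 69.
A tax on sellers shifts supply up by 50: 134 - 6Q = 4 + 6Q + 50, so Q_t = 6.6667. Buyers pay P_b = 94; sellers receive P_s = P_b - 50 = 44.
Consumer surplus is the triangle under demand above P_b: (1/2)(6.6667)(134 - 94) = 133.3333.

133.33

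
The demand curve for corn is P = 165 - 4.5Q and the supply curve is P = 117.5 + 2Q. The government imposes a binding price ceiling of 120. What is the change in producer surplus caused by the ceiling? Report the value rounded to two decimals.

-51.84

Without the control, 165 - 4.5Q = 117.5 + 2Q so Q* = 7.3077 and P* = 132.1154.
At P = 120, sellers supply (120 - 117.5)/2 = 1.25 while buyers want more, so the quantity traded is 1.25 at price 120.
PS goes from (1/2)(7.3077)(14.6154) = 53.4024 to 1.5625 (computed as (120 - 117.5)(1.25) - (1/2)(2)(1.25)^2), a change of -51.8399.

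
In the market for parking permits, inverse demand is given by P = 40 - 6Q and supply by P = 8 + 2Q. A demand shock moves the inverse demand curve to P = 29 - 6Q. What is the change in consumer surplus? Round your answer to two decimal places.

-27.33

Initial equilibrium: Q_0 = 4, P_0 = 16; CS_0 = (1/2)(4)(24) = 48, PS_0 = (1/2)(4)(8) = 16.
New equilibrium: 29 - 6Q = 8 + 2Q gives Q_1 = 2.625, P_1 = 13.25; CS_1 = 20.6719, PS_1 = 6.8906.
Change in consumer surplus = 20.6719 - 48 = -27.3281.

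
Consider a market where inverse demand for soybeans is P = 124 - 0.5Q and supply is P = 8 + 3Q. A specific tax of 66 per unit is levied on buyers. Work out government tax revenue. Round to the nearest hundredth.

Pre-tax equilibrium: 124 - 0.5Q = 8 + 3Q gives Q* = 33.1429, P* = 107.4286.
A tax on buyers shifts demand down by 66: (124 - 66) - 0.5Q = 8 + 3Q, so Q_t = 14.2857. Buyers pay P_b = 116.8571; sellers receive P_s = P_b - 66 = 50.8571.
Tax revenue = t x Q_t = 66 x 14.2857 = 942.8571.

942.86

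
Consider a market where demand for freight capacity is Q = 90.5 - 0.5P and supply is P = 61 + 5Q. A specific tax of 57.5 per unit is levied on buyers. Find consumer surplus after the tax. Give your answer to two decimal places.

79.72

Rewriting demand in inverse form: P = 181 - 2Q.
Without the tax, 181 - 2Q = 61 + 5Q so Q* = 17.1429 and P* = 146.7143.
A tax on buyers shifts demand down by 57.5: (181 - 57.5) - 2Q = 61 + 5Q, so Q_t = 8.9286. Buyers pay P_b = 163.1429; sellers receive P_s = P_b - 57.5 = 105.6429.
Consumer surplus is the triangle under demand above P_b: (1/2)(8.9286)(181 - 163.1429) = 79.7194.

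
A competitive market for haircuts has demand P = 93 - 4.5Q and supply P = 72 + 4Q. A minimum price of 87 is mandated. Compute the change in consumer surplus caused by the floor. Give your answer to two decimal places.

-9.73

Free-market equilibrium: 93 - 4.5Q = 72 + 4Q gives Q* = 2.4706, P* = 81.8824.
At the floor price 87, quantity demanded is (93 - 87)/4.5 = 1.3333; demand is the short side, so Q = 1.3333 trades at P = 87.
CS goes from (1/2)(2.4706)(11.1176) = 13.7336 to 4 (computed as (93 - 87)(1.3333) - (1/2)(4.5)(1.3333)^2), a change of -9.7336.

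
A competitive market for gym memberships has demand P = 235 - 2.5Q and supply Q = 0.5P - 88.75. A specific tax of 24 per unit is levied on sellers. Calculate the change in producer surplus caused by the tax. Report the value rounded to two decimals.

Rewriting supply in inverse form: P = 177.5 + 2Q.
Without the tax, 235 - 2.5Q = 177.5 + 2Q so Q* = 12.7778 and P* = 203.0556.
With the tax, sellers need 24 more per unit: 235 - 2.5Q = 177.5 + 2Q + 24, so Q_t = 7.4444. Buyers pay P_b = 216.3889; sellers receive P_s = P_b - 24 = 192.3889.
PS falls from (1/2)(12.7778)(25.5556) = 163.2716 to (1/2)(7.4444)(14.8889) = 55.4198, a change of -107.8519.

-107.85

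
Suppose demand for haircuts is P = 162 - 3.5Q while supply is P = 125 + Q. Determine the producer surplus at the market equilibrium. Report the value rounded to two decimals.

33.80

Setting demand equal to supply, 37 = 4.5Q, so Q* = 8.2222 and P* = 133.2222.
PS is the area between P* and the supply curve from 0 to Q*: (1/2)(8.2222)(8.2222) = 33.8025.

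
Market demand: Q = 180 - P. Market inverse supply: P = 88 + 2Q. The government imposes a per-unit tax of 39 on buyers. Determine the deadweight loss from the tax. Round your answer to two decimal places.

Rewriting demand in inverse form: P = 180 - Q.
Pre-tax equilibrium: 180 - Q = 88 + 2Q gives Q* = 30.6667, P* = 149.3333.
With the tax, buyers' net willingness to pay falls by 39: (180 - 39) - Q = 88 + 2Q, so Q_t = 17.6667. Buyers pay P_b = 162.3333; sellers receive P_s = P_b - 39 = 123.3333.
Deadweight loss is the triangle between the curves from Q_t to Q*: (1/2)(30.6667 - 17.6667)(39) = 253.5.

253.50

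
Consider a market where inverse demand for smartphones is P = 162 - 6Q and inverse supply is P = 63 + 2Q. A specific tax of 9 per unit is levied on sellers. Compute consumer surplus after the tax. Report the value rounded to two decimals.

379.69

Without the tax, 162 - 6Q = 63 + 2Q so Q* = 12.375 and P* = 87.75.
A tax on sellers shifts supply up by 9: 162 - 6Q = 63 + 2Q + 9, so Q_t = 11.25. Buyers pay P_b = 94.5; sellers receive P_s = P_b - 9 = 85.5.
CS = (1/2)(Q_t)(162 - P_b) = (1/2)(11.25)(67.5) = 379.6875.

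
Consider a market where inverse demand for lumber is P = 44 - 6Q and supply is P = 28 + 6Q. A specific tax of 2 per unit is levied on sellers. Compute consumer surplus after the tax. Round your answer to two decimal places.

Without the tax, 44 - 6Q = 28 + 6Q so Q* = 1.3333 and P* = 36.
A tax on sellers shifts supply up by 2: 44 - 6Q = 28 + 6Q + 2, so Q_t = 1.1667. Buyers pay P_b = 37; sellers receive P_s = P_b - 2 = 35.
CS = (1/2)(Q_t)(44 - P_b) = (1/2)(1.1667)(7) = 4.0833.

4.08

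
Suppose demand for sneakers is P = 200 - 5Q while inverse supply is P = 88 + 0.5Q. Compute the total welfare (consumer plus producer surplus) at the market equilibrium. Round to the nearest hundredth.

1140.36

Set 200 - 5Q = 88 + 0.5Q, which gives 112 = 5.5Q, so Q* = 20.3636 and P* = 200 - 5(20.3636) = 98.1818.
Total surplus is the full triangle between the curves from 0 to Q*: (1/2)(20.3636)(200 - 88) = 1140.3636.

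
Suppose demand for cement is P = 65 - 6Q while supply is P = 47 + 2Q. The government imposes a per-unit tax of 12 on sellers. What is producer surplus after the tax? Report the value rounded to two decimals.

0.56

Pre-tax equilibrium: 65 - 6Q = 47 + 2Q gives Q* = 2.25, P* = 51.5.
A tax on sellers shifts supply up by 12: 65 - 6Q = 47 + 2Q + 12, so Q_t = 0.75. Buyers pay P_b = 60.5; sellers receive P_s = P_b - 12 = 48.5.
PS = (1/2)(Q_t)(P_s - 47) = (1/2)(0.75)(1.5) = 0.5625.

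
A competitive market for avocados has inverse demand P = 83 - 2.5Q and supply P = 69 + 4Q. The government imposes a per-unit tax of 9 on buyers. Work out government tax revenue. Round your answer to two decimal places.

Pre-tax equilibrium: 83 - 2.5Q = 69 + 4Q gives Q* = 2.1538, P* = 77.6154.
With the tax, buyers' net willingness to pay falls by 9: (83 - 9) - 2.5Q = 69 + 4Q, so Q_t = 0.7692. Buyers pay P_b = 81.0769; sellers receive P_s = P_b - 9 = 72.0769.
Tax revenue = t x Q_t = 9 x 0.7692 = 6.9231.

6.92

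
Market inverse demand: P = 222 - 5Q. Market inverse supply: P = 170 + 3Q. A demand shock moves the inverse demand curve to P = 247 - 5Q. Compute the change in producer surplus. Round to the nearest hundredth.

Initial equilibrium: Q_0 = 6.5, P_0 = 189.5; CS_0 = (1/2)(6.5)(32.5) = 105.625, PS_0 = (1/2)(6.5)(19.5) = 63.375.
New equilibrium: 247 - 5Q = 170 + 3Q gives Q_1 = 9.625, P_1 = 198.875; CS_1 = 231.6016, PS_1 = 138.9609.
Change in producer surplus = 138.9609 - 63.375 = 75.5859.

75.59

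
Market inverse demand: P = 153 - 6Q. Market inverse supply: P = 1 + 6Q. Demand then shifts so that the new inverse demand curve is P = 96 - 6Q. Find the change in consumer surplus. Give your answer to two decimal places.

Initial equilibrium: Q_0 = 12.6667, P_0 = 77; CS_0 = (1/2)(12.6667)(76) = 481.3333, PS_0 = (1/2)(12.6667)(76) = 481.3333.
New equilibrium: 96 - 6Q = 1 + 6Q gives Q_1 = 7.9167, P_1 = 48.5; CS_1 = 188.0208, PS_1 = 188.0208.
Change in consumer surplus = 188.0208 - 481.3333 = -293.3125.

-293.31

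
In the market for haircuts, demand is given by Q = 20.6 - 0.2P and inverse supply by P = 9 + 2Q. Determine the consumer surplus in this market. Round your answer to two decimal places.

450.82

Rewriting demand in inverse form: P = 103 - 5Q.
Setting demand equal to supply, 94 = 7Q, so Q* = 13.4286 and P* = 35.8571.
Consumer surplus is the triangle under demand above P*: (1/2)(13.4286)(103 - 35.8571) = (1/2)(13.4286)(67.1429) = 450.8163.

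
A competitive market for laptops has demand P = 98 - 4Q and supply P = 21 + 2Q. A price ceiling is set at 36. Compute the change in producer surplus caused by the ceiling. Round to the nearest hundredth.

-108.44

Free-market equilibrium: 98 - 4Q = 21 + 2Q gives Q* = 12.8333, P* = 46.6667.
At P = 36, sellers supply (36 - 21)/2 = 7.5 while buyers want more, so the quantity traded is 7.5 at price 36.
PS goes from (1/2)(12.8333)(25.6667) = 164.6944 to 56.25 (computed as (36 - 21)(7.5) - (1/2)(2)(7.5)^2), a change of -108.4444.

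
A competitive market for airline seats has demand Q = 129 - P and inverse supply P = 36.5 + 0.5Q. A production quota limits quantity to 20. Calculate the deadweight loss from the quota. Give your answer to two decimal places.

Rewriting demand in inverse form: P = 129 - Q.
Unrestricted equilibrium: Q* = (129 - 36.5)/(1 + 0.5) = 61.6667.
At Q = 20 the demand price is 129 - (20) = 109 and the supply price is 36.5 + 0.5(20) = 46.5.
Deadweight loss is the triangle between the curves from 20 to 61.6667: (1/2)(109 - 46.5)(61.6667 - 20) = 1302.0833.

1302.08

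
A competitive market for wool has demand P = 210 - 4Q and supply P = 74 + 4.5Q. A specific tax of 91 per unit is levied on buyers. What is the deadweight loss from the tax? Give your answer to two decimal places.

Pre-tax equilibrium: 210 - 4Q = 74 + 4.5Q gives Q* = 16, P* = 146.
With the tax, buyers' net willingness to pay falls by 91: (210 - 91) - 4Q = 74 + 4.5Q, so Q_t = 5.2941. Buyers pay P_b = 188.8235; sellers receive P_s = P_b - 91 = 97.8235.
The welfare triangle lost has base Q* - Q_t = 10.7059 and height t = 91, so DWL = (1/2)(10.7059)(91) = 487.1176.

487.12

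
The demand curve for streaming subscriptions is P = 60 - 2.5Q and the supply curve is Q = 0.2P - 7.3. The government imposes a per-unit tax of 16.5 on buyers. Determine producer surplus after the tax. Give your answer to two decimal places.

2.18

Rewriting supply in inverse form: P = 36.5 + 5Q.
Without the tax, 60 - 2.5Q = 36.5 + 5Q so Q* = 3.1333 and P* = 52.1667.
With the tax, buyers' net willingness to pay falls by 16.5: (60 - 16.5) - 2.5Q = 36.5 + 5Q, so Q_t = 0.9333. Buyers pay P_b = 57.6667; sellers receive P_s = P_b - 16.5 = 41.1667.
PS = (1/2)(Q_t)(P_s - 36.5) = (1/2)(0.9333)(4.6667) = 2.1778.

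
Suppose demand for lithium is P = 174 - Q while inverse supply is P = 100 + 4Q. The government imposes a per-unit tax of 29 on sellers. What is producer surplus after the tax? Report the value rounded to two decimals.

162.00

Without the tax, 174 - Q = 100 + 4Q so Q* = 14.8 and P* = 159.2.
A tax on sellers shifts supply up by 29: 174 - Q = 100 + 4Q + 29, so Q_t = 9. Buyers pay P_b = 165; sellers receive P_s = P_b - 29 = 136.
PS = (1/2)(Q_t)(P_s - 100) = (1/2)(9)(36) = 162.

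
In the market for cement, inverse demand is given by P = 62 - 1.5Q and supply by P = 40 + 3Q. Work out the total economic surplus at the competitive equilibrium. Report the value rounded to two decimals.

Set 62 - 1.5Q = 40 + 3Q, which gives 22 = 4.5Q, so Q* = 4.8889 and P* = 62 - 1.5(4.8889) = 54.6667.
Total surplus is the full triangle between the curves from 0 to Q*: (1/2)(4.8889)(62 - 40) = 53.7778.

53.78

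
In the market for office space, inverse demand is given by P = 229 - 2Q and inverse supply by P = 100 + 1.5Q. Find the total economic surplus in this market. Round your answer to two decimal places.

2377.29

Setting demand equal to supply, 129 = 3.5Q, so Q* = 36.8571 and P* = 155.2857.
CS = (1/2)(36.8571)(73.7143) = 1358.449 and PS = (1/2)(36.8571)(55.2857) = 1018.8367, so total surplus = 2377.2857.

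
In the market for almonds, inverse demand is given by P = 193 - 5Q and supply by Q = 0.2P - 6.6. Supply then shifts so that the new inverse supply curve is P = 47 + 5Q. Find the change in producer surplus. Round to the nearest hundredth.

Rewriting supply in inverse form: P = 33 + 5Q.
Initial equilibrium: Q_0 = 16, P_0 = 113; CS_0 = (1/2)(16)(80) = 640, PS_0 = (1/2)(16)(80) = 640.
New equilibrium: 193 - 5Q = 47 + 5Q gives Q_1 = 14.6, P_1 = 120; CS_1 = 532.9, PS_1 = 532.9.
Change in producer surplus = 532.9 - 640 = -107.1.

-107.10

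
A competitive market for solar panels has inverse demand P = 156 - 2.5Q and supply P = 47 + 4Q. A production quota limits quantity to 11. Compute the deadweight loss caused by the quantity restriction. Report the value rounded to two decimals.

108.17

Unrestricted equilibrium: Q* = (156 - 47)/(2.5 + 4) = 16.7692.
At Q = 11 the demand price is 156 - 2.5(11) = 128.5 and the supply price is 47 + 4(11) = 91.
DWL = (1/2)(gap between curves at 11) x (Q* - 11) = (1/2)(37.5)(5.7692) = 108.1731.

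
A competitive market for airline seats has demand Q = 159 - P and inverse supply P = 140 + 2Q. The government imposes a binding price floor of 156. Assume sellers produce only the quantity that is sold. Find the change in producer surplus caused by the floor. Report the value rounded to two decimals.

Rewriting demand in inverse form: P = 159 - Q.
Without the control, 159 - Q = 140 + 2Q so Q* = 6.3333 and P* = 152.6667.
At the floor price 156, quantity demanded is (159 - 156)/1 = 3; demand is the short side, so Q = 3 trades at P = 156.
PS goes from (1/2)(6.3333)(12.6667) = 40.1111 to 39 (computed as (156 - 140)(3) - (1/2)(2)(3)^2), a change of -1.1111.

-1.11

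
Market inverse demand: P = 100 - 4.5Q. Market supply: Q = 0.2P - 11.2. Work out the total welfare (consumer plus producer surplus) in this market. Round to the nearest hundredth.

Rewriting supply in inverse form: P = 56 + 5Q.
Equilibrium: 100 - 4.5Q = 56 + 5Q, so Q* = 4.6316 and P* = 79.1579.
CS = (1/2)(4.6316)(20.8421) = 48.2659 and PS = (1/2)(4.6316)(23.1579) = 53.6288, so total surplus = 101.8947.

101.89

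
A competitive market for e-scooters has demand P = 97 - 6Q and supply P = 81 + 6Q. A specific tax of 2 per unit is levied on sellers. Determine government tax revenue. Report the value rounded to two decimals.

2.33

Pre-tax equilibrium: 97 - 6Q = 81 + 6Q gives Q* = 1.3333, P* = 89.
A tax on sellers shifts supply up by 2: 97 - 6Q = 81 + 6Q + 2, so Q_t = 1.1667. Buyers pay P_b = 90; sellers receive P_s = P_b - 2 = 88.
Revenue is the tax times quantity traded: 2 x 1.1667 = 2.3333.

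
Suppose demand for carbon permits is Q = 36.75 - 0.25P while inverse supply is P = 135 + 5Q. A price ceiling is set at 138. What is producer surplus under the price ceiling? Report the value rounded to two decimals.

Rewriting demand in inverse form: P = 147 - 4Q.
Free-market equilibrium: 147 - 4Q = 135 + 5Q gives Q* = 1.3333, P* = 141.6667.
At the ceiling price 138, quantity supplied is (138 - 135)/5 = 0.6; supply is the short side, so Q = 0.6 trades at P = 138.
PS is the triangle above supply below 138: (1/2)(0.6)(138 - 135) = 0.9.

0.90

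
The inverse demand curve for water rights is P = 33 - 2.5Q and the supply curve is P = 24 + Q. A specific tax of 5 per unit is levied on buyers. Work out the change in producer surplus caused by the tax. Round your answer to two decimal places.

Pre-tax equilibrium: 33 - 2.5Q = 24 + Q gives Q* = 2.5714, P* = 26.5714.
With the tax, buyers' net willingness to pay falls by 5: (33 - 5) - 2.5Q = 24 + Q, so Q_t = 1.1429. Buyers pay P_b = 30.1429; sellers receive P_s = P_b - 5 = 25.1429.
PS falls from (1/2)(2.5714)(2.5714) = 3.3061 to (1/2)(1.1429)(1.1429) = 0.6531, a change of -2.6531.

-2.65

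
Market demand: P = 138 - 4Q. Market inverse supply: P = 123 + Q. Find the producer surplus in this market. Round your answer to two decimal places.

Set 138 - 4Q = 123 + Q, which gives 15 = 5Q, so Q* = 3 and P* = 138 - 4(3) = 126.
PS is the area between P* and the supply curve from 0 to Q*: (1/2)(3)(3) = 4.5.

4.50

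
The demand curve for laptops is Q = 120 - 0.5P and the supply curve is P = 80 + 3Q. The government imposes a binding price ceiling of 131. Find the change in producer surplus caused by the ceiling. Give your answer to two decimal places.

Rewriting demand in inverse form: P = 240 - 2Q.
Without the control, 240 - 2Q = 80 + 3Q so Q* = 32 and P* = 176.
At P = 131, sellers supply (131 - 80)/3 = 17 while buyers want more, so the quantity traded is 17 at price 131.
PS goes from (1/2)(32)(96) = 1536 to 433.5 (computed as (131 - 80)(17) - (1/2)(3)(17)^2), a change of -1102.5.

-1102.50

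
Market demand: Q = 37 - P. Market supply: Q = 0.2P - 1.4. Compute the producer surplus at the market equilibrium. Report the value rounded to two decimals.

62.50

Rewriting demand in inverse form: P = 37 - Q.
Rewriting supply in inverse form: P = 7 + 5Q.
Set 37 - Q = 7 + 5Q, which gives 30 = 6Q, so Q* = 5 and P* = 37 - (5) = 32.
PS is the area between P* and the supply curve from 0 to Q*: (1/2)(5)(25) = 62.5.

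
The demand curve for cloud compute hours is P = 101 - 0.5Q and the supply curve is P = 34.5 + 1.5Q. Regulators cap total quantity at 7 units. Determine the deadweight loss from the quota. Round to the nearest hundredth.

689.06

Without the quota, 101 - 0.5Q = 34.5 + 1.5Q gives Q* = 33.25.
At Q = 7 the demand price is 101 - 0.5(7) = 97.5 and the supply price is 34.5 + 1.5(7) = 45.
Deadweight loss is the triangle between the curves from 7 to 33.25: (1/2)(97.5 - 45)(33.25 - 7) = 689.0625.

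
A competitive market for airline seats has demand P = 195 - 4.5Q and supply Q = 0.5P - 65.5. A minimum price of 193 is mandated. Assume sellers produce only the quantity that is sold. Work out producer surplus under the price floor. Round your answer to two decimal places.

27.36

Rewriting supply in inverse form: P = 131 + 2Q.
Without the control, 195 - 4.5Q = 131 + 2Q so Q* = 9.8462 and P* = 150.6923.
At P = 193, buyers demand (195 - 193)/4.5 = 0.4444 while sellers would supply more, so the quantity traded is 0.4444 at price 193.
The supply price at Q = 0.4444 is 131.8889. PS is the trapezoid between 193 and supply over [0, 0.4444]: (1/2)[(193 - 131) + (193 - 131.8889)](0.4444) = 27.358.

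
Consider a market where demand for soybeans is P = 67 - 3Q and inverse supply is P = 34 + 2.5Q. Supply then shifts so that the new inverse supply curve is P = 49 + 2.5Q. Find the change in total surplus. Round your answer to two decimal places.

Initial equilibrium: Q_0 = 6, P_0 = 49; CS_0 = (1/2)(6)(18) = 54, PS_0 = (1/2)(6)(15) = 45.
New equilibrium: 67 - 3Q = 49 + 2.5Q gives Q_1 = 3.2727, P_1 = 57.1818; CS_1 = 16.0661, PS_1 = 13.3884.
Change in total surplus = (16.0661 + 13.3884) - (54 + 45) = -69.5455.

-69.55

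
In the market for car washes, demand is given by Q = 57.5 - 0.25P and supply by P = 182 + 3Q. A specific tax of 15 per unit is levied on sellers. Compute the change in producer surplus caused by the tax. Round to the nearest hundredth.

-37.19

Rewriting demand in inverse form: P = 230 - 4Q.
Pre-tax equilibrium: 230 - 4Q = 182 + 3Q gives Q* = 6.8571, P* = 202.5714.
A tax on sellers shifts supply up by 15: 230 - 4Q = 182 + 3Q + 15, so Q_t = 4.7143. Buyers pay P_b = 211.1429; sellers receive P_s = P_b - 15 = 196.1429.
Producers lose the trapezoid between P_s and P* out to Q_t plus the triangle from Q_t to Q*: change in PS = 33.3367 - 70.5306 = -37.1939.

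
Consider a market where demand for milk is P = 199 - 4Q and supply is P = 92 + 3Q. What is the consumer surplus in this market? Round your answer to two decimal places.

Setting demand equal to supply, 107 = 7Q, so Q* = 15.2857 and P* = 137.8571.
Consumer surplus is the triangle under demand above P*: (1/2)(15.2857)(199 - 137.8571) = (1/2)(15.2857)(61.1429) = 467.3061.

467.31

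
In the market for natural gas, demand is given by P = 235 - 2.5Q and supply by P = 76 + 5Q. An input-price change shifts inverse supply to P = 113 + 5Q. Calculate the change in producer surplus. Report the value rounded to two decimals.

-462.09

Initial equilibrium: Q_0 = 21.2, P_0 = 182; CS_0 = (1/2)(21.2)(53) = 561.8, PS_0 = (1/2)(21.2)(106) = 1123.6.
New equilibrium: 235 - 2.5Q = 113 + 5Q gives Q_1 = 16.2667, P_1 = 194.3333; CS_1 = 330.7556, PS_1 = 661.5111.
Change in producer surplus = 661.5111 - 1123.6 = -462.0889.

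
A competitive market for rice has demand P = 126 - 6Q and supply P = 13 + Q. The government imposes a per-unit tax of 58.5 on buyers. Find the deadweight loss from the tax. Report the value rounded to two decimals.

244.45

Pre-tax equilibrium: 126 - 6Q = 13 + Q gives Q* = 16.1429, P* = 29.1429.
With the tax, buyers' net willingness to pay falls by 58.5: (126 - 58.5) - 6Q = 13 + Q, so Q_t = 7.7857. Buyers pay P_b = 79.2857; sellers receive P_s = P_b - 58.5 = 20.7857.
The welfare triangle lost has base Q* - Q_t = 8.3571 and height t = 58.5, so DWL = (1/2)(8.3571)(58.5) = 244.4464.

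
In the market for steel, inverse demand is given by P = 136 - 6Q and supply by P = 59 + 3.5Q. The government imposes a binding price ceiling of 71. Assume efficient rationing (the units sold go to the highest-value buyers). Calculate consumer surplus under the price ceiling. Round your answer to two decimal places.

187.59

Without the control, 136 - 6Q = 59 + 3.5Q so Q* = 8.1053 and P* = 87.3684.
At the ceiling price 71, quantity supplied is (71 - 59)/3.5 = 3.4286; supply is the short side, so Q = 3.4286 trades at P = 71.
The demand price at Q = 3.4286 is 115.4286. CS is the trapezoid between demand and 71 over [0, 3.4286]: (1/2)[(136 - 71) + (115.4286 - 71)](3.4286) = 187.5918.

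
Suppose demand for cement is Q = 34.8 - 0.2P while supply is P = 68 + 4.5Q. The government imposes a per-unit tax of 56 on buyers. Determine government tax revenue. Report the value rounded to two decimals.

294.74

Rewriting demand in inverse form: P = 174 - 5Q.
Without the tax, 174 - 5Q = 68 + 4.5Q so Q* = 11.1579 and P* = 118.2105.
A tax on buyers shifts demand down by 56: (174 - 56) - 5Q = 68 + 4.5Q, so Q_t = 5.2632. Buyers pay P_b = 147.6842; sellers receive P_s = P_b - 56 = 91.6842.
Tax revenue = t x Q_t = 56 x 5.2632 = 294.7368.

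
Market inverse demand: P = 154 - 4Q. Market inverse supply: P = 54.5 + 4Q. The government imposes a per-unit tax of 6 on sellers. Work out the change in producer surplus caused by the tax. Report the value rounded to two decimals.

Without the tax, 154 - 4Q = 54.5 + 4Q so Q* = 12.4375 and P* = 104.25.
A tax on sellers shifts supply up by 6: 154 - 4Q = 54.5 + 4Q + 6, so Q_t = 11.6875. Buyers pay P_b = 107.25; sellers receive P_s = P_b - 6 = 101.25.
PS falls from (1/2)(12.4375)(49.75) = 309.3828 to (1/2)(11.6875)(46.75) = 273.1953, a change of -36.1875.

-36.19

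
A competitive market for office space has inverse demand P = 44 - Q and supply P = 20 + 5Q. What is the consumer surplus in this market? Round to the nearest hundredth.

Equilibrium: 44 - Q = 20 + 5Q, so Q* = 4 and P* = 40.
CS is the area between the demand curve and P* from 0 to Q*: (1/2)(4)(4) = 8.

8.00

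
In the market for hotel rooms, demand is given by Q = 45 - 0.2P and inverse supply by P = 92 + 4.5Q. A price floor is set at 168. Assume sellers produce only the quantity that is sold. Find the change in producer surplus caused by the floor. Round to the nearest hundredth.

132.99

Rewriting demand in inverse form: P = 225 - 5Q.
Free-market equilibrium: 225 - 5Q = 92 + 4.5Q gives Q* = 14, P* = 155.
At P = 168, buyers demand (225 - 168)/5 = 11.4 while sellers would supply more, so the quantity traded is 11.4 at price 168.
PS goes from (1/2)(14)(63) = 441 to 573.99 (computed as (168 - 92)(11.4) - (1/2)(4.5)(11.4)^2), a change of 132.99.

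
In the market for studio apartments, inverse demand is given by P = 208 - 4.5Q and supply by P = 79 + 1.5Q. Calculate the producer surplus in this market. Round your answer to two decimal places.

Set 208 - 4.5Q = 79 + 1.5Q, which gives 129 = 6Q, so Q* = 21.5 and P* = 208 - 4.5(21.5) = 111.25.
PS is the area between P* and the supply curve from 0 to Q*: (1/2)(21.5)(32.25) = 346.6875.

346.69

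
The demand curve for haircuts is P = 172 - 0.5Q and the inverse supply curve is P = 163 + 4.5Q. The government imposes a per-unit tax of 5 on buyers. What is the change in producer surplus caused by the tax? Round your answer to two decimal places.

Without the tax, 172 - 0.5Q = 163 + 4.5Q so Q* = 1.8 and P* = 171.1.
With the tax, buyers' net willingness to pay falls by 5: (172 - 5) - 0.5Q = 163 + 4.5Q, so Q_t = 0.8. Buyers pay P_b = 171.6; sellers receive P_s = P_b - 5 = 166.6.
Producers lose the trapezoid between P_s and P* out to Q_t plus the triangle from Q_t to Q*: change in PS = 1.44 - 7.29 = -5.85.

-5.85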